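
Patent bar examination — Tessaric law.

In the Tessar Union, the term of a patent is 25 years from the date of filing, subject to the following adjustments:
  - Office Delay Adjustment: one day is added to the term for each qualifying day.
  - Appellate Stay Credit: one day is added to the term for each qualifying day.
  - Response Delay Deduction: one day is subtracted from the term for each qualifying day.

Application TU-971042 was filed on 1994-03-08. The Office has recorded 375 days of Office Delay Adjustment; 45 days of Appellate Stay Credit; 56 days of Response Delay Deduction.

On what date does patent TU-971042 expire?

March 6, 2020

Base term: filing date + 25 years → 8 March 2019.
Office Delay Adjustment: +375 days → 17 March 2020.
Appellate Stay Credit: +45 days → 1 May 2020.
Response Delay Deduction: −56 days → 6 March 2020.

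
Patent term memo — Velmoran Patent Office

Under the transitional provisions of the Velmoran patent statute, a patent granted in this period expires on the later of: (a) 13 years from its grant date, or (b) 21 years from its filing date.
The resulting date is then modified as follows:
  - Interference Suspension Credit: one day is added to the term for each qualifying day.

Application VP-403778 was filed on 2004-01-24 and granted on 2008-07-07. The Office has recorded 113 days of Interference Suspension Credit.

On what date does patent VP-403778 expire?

(a) grant + 13 years → 7 July 2021.
(b) filing + 21 years → 24 January 2025.
Later of the two: 24 January 2025.
Interference Suspension Credit: +113 days → 17 May 2025.

2025-05-17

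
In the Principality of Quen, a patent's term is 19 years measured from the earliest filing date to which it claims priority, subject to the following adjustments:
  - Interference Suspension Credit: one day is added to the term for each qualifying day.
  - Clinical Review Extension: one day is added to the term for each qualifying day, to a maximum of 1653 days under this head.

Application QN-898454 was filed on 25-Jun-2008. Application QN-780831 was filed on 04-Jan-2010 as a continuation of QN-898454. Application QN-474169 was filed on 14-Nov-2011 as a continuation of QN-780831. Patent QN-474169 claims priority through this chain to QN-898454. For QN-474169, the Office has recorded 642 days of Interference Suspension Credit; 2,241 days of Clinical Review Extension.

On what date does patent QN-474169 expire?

Earliest priority filing: 25 June 2008.
Base term: 25 June 2008 + 19 years → 25 June 2027.
Interference Suspension Credit: +642 days → 28 March 2029.
Clinical Review Extension: 2241 days claimed exceeds the 1653-day cap, so +1653 days → 6 October 2033.

October 6, 2033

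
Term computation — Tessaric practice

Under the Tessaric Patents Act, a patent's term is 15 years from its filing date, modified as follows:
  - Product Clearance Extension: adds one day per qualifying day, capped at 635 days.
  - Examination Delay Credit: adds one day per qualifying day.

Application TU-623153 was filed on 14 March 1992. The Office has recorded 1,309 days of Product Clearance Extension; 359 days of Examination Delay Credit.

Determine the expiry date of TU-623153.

Base term: filing date + 15 years → 14 March 2007.
Product Clearance Extension: 1309 days claimed exceeds the 635-day cap, so +635 days → 8 December 2008.
Examination Delay Credit: +359 days → 2 December 2009.

December 2, 2009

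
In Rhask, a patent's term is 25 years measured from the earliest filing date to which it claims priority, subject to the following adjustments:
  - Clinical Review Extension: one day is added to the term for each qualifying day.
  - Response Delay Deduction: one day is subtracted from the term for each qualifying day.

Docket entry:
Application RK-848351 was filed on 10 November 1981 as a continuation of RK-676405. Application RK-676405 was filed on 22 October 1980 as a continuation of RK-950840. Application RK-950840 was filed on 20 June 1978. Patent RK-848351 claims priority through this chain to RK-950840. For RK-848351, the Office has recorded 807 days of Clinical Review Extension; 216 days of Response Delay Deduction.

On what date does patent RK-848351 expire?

Earliest priority filing: 20 June 1978.
Base term: 20 June 1978 + 25 years → 20 June 2003.
Clinical Review Extension: +807 days → 4 September 2005.
Response Delay Deduction: −216 days → 31 January 2005.

January 31, 2005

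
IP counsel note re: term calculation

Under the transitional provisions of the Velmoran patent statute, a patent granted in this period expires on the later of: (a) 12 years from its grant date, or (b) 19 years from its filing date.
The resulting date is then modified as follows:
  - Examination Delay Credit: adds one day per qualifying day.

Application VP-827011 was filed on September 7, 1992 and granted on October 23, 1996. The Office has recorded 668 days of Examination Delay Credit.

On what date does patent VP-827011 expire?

2013-07-06

(a) grant + 12 years → 23 October 2008.
(b) filing + 19 years → 7 September 2011.
Later of the two: 7 September 2011.
Examination Delay Credit: +668 days → 6 July 2013.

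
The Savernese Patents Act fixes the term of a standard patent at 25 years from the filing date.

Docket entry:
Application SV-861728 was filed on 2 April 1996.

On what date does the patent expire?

April 2, 2021

Filing date + 25 years → 2 April 2021.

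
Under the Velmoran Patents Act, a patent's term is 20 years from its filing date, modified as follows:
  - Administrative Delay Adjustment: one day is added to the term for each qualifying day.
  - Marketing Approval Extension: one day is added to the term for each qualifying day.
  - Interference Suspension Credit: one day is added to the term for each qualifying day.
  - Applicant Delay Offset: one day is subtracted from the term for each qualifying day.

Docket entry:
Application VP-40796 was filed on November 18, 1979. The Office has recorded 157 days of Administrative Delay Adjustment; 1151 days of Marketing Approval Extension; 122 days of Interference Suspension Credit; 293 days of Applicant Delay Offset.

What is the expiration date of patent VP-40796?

Base term: filing date + 20 years → 18 November 1999.
Administrative Delay Adjustment: +157 days → 23 April 2000.
Marketing Approval Extension: +1151 days → 18 June 2003.
Interference Suspension Credit: +122 days → 18 October 2003.
Applicant Delay Offset: −293 days → 29 December 2002.

December 29, 2002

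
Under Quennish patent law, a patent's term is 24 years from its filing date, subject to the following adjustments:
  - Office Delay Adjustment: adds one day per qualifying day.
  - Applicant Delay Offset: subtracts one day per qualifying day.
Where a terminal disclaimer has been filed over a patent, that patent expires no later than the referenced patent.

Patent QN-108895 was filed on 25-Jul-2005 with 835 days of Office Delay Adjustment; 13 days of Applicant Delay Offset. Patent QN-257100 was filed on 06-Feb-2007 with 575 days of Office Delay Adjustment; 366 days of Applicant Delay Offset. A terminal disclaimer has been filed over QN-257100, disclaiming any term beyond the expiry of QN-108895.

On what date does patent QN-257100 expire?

Natural term of QN-257100:
  Base: filing + 24 years → 6 February 2031.
  Office Delay Adjustment: +575 days → 3 September 2032.
  Applicant Delay Offset: −366 days → 3 September 2031.
Expiry of referenced patent QN-108895:
  Base: filing + 24 years → 25 July 2029.
  Office Delay Adjustment: +835 days → 7 November 2031.
  Applicant Delay Offset: −13 days → 25 October 2031.
Terminal disclaimer: QN-257100 expires on the earlier of 3 September 2031 and 25 October 2031.

September 3, 2031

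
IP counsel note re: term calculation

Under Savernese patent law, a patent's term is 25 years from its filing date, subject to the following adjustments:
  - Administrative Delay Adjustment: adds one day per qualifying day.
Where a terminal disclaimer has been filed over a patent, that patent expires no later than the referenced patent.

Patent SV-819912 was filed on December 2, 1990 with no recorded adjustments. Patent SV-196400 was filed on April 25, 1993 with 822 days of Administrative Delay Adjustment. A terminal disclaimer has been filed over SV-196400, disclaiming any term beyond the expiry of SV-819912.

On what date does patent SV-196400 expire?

December 2, 2015

Natural term of SV-196400:
  Base: filing + 25 years → 25 April 2018.
  Administrative Delay Adjustment: +822 days → 25 July 2020.
Expiry of referenced patent SV-819912:
  Base: filing + 25 years → 2 December 2015.
Terminal disclaimer: SV-196400 expires on the earlier of 25 July 2020 and 2 December 2015.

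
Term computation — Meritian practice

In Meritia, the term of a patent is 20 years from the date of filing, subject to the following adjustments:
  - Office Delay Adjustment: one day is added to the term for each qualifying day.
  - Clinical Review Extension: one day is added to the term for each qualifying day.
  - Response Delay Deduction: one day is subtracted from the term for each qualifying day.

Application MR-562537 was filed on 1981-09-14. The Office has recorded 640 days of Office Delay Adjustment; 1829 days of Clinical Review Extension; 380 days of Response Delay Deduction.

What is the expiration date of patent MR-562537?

2007-06-04

Base term: filing date + 20 years → 14 September 2001.
Office Delay Adjustment: +640 days → 16 June 2003.
Clinical Review Extension: +1829 days → 18 June 2008.
Response Delay Deduction: −380 days → 4 June 2007.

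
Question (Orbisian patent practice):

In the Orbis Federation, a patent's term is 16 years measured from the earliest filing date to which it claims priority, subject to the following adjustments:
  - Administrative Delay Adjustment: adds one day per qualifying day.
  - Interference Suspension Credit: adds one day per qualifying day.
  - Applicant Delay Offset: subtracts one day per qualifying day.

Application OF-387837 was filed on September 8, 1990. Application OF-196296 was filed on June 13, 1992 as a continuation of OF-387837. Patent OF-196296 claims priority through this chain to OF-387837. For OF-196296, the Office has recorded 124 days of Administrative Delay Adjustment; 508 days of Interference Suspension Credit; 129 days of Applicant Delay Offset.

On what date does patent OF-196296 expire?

January 24, 2008

Earliest priority filing: 8 September 1990.
Base term: 8 September 1990 + 16 years → 8 September 2006.
Administrative Delay Adjustment: +124 days → 10 January 2007.
Interference Suspension Credit: +508 days → 1 June 2008.
Applicant Delay Offset: −129 days → 24 January 2008.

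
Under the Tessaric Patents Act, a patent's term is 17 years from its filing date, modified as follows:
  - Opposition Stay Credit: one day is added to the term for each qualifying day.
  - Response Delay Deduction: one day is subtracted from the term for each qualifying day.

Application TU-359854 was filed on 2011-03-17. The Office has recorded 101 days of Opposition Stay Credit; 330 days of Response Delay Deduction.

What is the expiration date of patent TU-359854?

August 1, 2027

Base term: filing date + 17 years → 17 March 2028.
Opposition Stay Credit: +101 days → 26 June 2028.
Response Delay Deduction: −330 days → 1 August 2027.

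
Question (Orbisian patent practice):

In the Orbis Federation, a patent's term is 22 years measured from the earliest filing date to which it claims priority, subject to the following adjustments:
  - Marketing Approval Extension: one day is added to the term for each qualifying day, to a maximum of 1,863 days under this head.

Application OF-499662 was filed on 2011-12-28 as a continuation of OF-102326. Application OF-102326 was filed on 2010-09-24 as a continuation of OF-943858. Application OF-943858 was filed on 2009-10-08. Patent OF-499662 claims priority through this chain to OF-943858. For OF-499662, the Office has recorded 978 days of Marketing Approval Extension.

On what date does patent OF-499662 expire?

Earliest priority filing: 8 October 2009.
Base term: 8 October 2009 + 22 years → 8 October 2031.
Marketing Approval Extension: 978 days (within the 1863-day cap) → +978 days → 12 June 2034.

June 12, 2034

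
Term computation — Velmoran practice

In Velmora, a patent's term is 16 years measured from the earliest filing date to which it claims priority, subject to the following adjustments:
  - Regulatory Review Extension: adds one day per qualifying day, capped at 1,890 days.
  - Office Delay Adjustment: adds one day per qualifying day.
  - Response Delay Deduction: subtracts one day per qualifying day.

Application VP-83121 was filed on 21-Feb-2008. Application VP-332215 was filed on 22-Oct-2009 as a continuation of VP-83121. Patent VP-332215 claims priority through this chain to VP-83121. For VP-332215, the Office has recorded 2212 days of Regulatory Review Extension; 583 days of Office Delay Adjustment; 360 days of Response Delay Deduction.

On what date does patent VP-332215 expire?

Earliest priority filing: 21 February 2008.
Base term: 21 February 2008 + 16 years → 21 February 2024.
Regulatory Review Extension: 2212 days claimed exceeds the 1890-day cap, so +1890 days → 25 April 2029.
Office Delay Adjustment: +583 days → 29 November 2030.
Response Delay Deduction: −360 days → 4 December 2029.

December 4, 2029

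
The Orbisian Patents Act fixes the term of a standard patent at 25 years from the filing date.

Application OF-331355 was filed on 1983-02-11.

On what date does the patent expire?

February 11, 2008

Filing date + 25 years → 11 February 2008.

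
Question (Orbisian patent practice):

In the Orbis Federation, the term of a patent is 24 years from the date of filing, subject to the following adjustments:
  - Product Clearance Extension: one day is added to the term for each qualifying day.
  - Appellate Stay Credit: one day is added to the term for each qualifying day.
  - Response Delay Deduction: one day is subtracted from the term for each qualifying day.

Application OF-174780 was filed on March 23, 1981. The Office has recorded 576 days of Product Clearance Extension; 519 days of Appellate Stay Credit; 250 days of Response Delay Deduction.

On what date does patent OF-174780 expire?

Base term: filing date + 24 years → 23 March 2005.
Product Clearance Extension: +576 days → 20 October 2006.
Appellate Stay Credit: +519 days → 22 March 2008.
Response Delay Deduction: −250 days → 16 July 2007.

2007-07-16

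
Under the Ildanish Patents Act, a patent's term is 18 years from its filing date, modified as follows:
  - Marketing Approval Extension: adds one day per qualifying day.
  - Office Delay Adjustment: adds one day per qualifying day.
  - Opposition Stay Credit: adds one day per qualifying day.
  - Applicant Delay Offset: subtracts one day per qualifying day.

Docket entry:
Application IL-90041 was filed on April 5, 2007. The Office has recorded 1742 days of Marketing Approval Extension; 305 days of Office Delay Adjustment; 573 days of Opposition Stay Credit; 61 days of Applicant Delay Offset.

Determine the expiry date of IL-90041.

Base term: filing date + 18 years → 5 April 2025.
Marketing Approval Extension: +1742 days → 11 January 2030.
Office Delay Adjustment: +305 days → 12 November 2030.
Opposition Stay Credit: +573 days → 7 June 2032.
Applicant Delay Offset: −61 days → 7 April 2032.

2032-04-07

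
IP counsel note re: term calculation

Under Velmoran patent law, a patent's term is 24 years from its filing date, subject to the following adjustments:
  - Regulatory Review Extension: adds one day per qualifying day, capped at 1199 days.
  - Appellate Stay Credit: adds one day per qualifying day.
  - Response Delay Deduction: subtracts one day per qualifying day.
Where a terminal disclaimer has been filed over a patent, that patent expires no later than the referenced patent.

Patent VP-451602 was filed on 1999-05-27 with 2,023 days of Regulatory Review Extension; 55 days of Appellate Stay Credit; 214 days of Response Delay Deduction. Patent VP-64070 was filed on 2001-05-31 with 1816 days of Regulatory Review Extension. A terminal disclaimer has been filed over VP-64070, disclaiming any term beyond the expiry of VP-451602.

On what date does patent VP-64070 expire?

2026-04-01

Natural term of VP-64070:
  Base: filing + 24 years → 31 May 2025.
  Regulatory Review Extension: 1816 days claimed exceeds the 1199-day cap, so +1199 days → 11 September 2028.
Expiry of referenced patent VP-451602:
  Base: filing + 24 years → 27 May 2023.
  Regulatory Review Extension: 2023 days claimed exceeds the 1199-day cap, so +1199 days → 7 September 2026.
  Appellate Stay Credit: +55 days → 1 November 2026.
  Response Delay Deduction: −214 days → 1 April 2026.
Terminal disclaimer: VP-64070 expires on the earlier of 11 September 2028 and 1 April 2026.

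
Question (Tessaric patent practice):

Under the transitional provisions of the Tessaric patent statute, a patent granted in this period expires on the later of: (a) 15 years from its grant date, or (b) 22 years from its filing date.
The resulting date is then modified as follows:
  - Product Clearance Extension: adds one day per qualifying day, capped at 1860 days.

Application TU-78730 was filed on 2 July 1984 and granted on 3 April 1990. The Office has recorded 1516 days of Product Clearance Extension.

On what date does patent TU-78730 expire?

(a) grant + 15 years → 3 April 2005.
(b) filing + 22 years → 2 July 2006.
Later of the two: 2 July 2006.
Product Clearance Extension: 1516 days (within the 1860-day cap) → +1516 days → 26 August 2010.

August 26, 2010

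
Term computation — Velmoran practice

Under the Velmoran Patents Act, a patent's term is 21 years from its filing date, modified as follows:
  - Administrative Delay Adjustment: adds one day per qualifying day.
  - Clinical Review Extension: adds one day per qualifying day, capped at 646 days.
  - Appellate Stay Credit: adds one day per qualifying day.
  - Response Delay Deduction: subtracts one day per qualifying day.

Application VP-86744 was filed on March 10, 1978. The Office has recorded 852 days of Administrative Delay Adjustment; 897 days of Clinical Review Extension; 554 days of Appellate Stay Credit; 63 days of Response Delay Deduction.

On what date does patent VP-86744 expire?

2004-08-19

Base term: filing date + 21 years → 10 March 1999.
Administrative Delay Adjustment: +852 days → 9 July 2001.
Clinical Review Extension: 897 days claimed exceeds the 646-day cap, so +646 days → 16 April 2003.
Appellate Stay Credit: +554 days → 21 October 2004.
Response Delay Deduction: −63 days → 19 August 2004.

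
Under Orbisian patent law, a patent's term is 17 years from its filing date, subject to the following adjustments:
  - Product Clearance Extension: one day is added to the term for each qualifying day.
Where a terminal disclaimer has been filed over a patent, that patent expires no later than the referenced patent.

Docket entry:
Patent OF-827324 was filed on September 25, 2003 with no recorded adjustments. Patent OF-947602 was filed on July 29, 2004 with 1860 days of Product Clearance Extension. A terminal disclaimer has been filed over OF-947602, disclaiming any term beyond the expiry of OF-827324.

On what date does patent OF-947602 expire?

September 25, 2020

Natural term of OF-947602:
  Base: filing + 17 years → 29 July 2021.
  Product Clearance Extension: +1860 days → 1 September 2026.
Expiry of referenced patent OF-827324:
  Base: filing + 17 years → 25 September 2020.
Terminal disclaimer: OF-947602 expires on the earlier of 1 September 2026 and 25 September 2020.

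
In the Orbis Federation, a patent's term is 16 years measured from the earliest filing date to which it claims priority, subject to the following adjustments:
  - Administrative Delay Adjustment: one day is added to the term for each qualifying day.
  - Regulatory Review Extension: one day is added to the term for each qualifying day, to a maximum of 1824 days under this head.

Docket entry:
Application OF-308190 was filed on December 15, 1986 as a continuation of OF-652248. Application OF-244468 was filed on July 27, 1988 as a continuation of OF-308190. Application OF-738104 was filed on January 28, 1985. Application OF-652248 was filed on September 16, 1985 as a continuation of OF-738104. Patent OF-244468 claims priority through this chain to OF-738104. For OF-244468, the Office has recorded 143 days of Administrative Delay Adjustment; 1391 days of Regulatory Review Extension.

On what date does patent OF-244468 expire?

April 11, 2005

Earliest priority filing: 28 January 1985.
Base term: 28 January 1985 + 16 years → 28 January 2001.
Administrative Delay Adjustment: +143 days → 20 June 2001.
Regulatory Review Extension: 1391 days (within the 1824-day cap) → +1391 days → 11 April 2005.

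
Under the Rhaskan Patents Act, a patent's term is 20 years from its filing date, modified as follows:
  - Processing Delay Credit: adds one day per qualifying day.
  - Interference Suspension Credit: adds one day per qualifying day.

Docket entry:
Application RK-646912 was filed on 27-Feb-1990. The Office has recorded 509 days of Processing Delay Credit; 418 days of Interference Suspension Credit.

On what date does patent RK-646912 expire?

September 11, 2012

Base term: filing date + 20 years → 27 February 2010.
Processing Delay Credit: +509 days → 21 July 2011.
Interference Suspension Credit: +418 days → 11 September 2012.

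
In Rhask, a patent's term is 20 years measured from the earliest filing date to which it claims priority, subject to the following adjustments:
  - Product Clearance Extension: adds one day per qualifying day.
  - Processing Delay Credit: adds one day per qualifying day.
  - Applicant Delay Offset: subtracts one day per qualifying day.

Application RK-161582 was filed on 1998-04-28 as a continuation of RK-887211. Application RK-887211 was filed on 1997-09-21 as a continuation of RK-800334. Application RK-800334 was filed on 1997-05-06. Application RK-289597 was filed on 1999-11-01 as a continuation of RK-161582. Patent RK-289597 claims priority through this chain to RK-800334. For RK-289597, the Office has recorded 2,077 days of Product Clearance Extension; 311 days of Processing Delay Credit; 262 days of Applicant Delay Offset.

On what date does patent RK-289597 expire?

Earliest priority filing: 6 May 1997.
Base term: 6 May 1997 + 20 years → 6 May 2017.
Product Clearance Extension: +2077 days → 12 January 2023.
Processing Delay Credit: +311 days → 19 November 2023.
Applicant Delay Offset: −262 days → 2 March 2023.

2023-03-02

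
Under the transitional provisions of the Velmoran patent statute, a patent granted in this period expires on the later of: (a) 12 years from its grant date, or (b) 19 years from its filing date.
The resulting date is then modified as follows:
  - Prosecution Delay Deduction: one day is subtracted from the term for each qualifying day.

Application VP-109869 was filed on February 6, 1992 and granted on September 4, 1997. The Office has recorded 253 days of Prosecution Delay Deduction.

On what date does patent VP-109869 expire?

May 29, 2010

(a) grant + 12 years → 4 September 2009.
(b) filing + 19 years → 6 February 2011.
Later of the two: 6 February 2011.
Prosecution Delay Deduction: −253 days → 29 May 2010.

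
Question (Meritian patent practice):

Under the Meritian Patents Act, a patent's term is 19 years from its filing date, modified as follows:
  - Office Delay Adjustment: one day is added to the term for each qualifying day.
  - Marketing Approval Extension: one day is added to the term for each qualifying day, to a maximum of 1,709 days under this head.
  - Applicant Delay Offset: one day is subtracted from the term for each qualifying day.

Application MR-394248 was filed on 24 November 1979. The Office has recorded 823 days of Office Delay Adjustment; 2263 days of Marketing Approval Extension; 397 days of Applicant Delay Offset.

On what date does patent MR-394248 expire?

Base term: filing date + 19 years → 24 November 1998.
Office Delay Adjustment: +823 days → 24 February 2001.
Marketing Approval Extension: 2263 days claimed exceeds the 1709-day cap, so +1709 days → 30 October 2005.
Applicant Delay Offset: −397 days → 28 September 2004.

September 28, 2004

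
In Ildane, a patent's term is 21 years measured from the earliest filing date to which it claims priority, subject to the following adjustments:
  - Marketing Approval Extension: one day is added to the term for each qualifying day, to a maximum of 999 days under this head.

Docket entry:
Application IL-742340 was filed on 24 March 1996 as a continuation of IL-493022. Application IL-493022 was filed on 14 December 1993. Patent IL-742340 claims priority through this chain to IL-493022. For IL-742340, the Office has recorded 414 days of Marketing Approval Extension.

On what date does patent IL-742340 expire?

Earliest priority filing: 14 December 1993.
Base term: 14 December 1993 + 21 years → 14 December 2014.
Marketing Approval Extension: 414 days (within the 999-day cap) → +414 days → 1 February 2016.

February 1, 2016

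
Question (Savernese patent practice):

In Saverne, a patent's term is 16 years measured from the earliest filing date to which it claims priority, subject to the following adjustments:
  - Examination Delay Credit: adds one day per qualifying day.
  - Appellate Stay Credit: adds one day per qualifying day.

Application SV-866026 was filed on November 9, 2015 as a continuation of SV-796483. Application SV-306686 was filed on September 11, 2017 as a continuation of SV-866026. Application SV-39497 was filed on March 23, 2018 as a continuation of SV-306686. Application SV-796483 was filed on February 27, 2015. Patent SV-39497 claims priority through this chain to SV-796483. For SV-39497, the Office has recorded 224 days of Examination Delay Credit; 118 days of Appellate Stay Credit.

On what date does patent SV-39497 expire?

2032-02-04

Earliest priority filing: 27 February 2015.
Base term: 27 February 2015 + 16 years → 27 February 2031.
Examination Delay Credit: +224 days → 9 October 2031.
Appellate Stay Credit: +118 days → 4 February 2032.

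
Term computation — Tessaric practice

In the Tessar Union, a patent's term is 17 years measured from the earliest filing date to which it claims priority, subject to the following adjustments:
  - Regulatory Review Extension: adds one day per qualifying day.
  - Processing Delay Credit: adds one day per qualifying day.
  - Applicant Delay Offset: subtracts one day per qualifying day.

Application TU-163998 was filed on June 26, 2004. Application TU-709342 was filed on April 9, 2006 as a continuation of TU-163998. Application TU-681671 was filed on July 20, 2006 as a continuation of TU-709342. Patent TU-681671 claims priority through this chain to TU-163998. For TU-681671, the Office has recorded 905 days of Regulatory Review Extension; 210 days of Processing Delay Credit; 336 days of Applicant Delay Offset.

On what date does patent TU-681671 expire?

2023-08-14

Earliest priority filing: 26 June 2004.
Base term: 26 June 2004 + 17 years → 26 June 2021.
Regulatory Review Extension: +905 days → 18 December 2023.
Processing Delay Credit: +210 days → 15 July 2024.
Applicant Delay Offset: −336 days → 14 August 2023.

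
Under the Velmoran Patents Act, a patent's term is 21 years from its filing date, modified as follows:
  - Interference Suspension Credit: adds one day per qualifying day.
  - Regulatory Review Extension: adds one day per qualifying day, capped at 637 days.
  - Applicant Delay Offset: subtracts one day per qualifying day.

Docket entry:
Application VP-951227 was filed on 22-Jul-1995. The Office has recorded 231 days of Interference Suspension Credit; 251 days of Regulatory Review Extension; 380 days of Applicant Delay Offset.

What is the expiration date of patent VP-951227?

2016-11-01

Base term: filing date + 21 years → 22 July 2016.
Interference Suspension Credit: +231 days → 10 March 2017.
Regulatory Review Extension: 251 days (within the 637-day cap) → +251 days → 16 November 2017.
Applicant Delay Offset: −380 days → 1 November 2016.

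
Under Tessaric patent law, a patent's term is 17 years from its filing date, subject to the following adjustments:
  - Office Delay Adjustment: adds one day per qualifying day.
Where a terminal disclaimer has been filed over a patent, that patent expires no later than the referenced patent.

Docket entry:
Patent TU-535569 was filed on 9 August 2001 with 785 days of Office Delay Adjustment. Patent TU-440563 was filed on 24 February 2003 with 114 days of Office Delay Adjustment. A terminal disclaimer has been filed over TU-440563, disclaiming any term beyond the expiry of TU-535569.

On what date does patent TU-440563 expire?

Natural term of TU-440563:
  Base: filing + 17 years → 24 February 2020.
  Office Delay Adjustment: +114 days → 17 June 2020.
Expiry of referenced patent TU-535569:
  Base: filing + 17 years → 9 August 2018.
  Office Delay Adjustment: +785 days → 2 October 2020.
Terminal disclaimer: TU-440563 expires on the earlier of 17 June 2020 and 2 October 2020.

2020-06-17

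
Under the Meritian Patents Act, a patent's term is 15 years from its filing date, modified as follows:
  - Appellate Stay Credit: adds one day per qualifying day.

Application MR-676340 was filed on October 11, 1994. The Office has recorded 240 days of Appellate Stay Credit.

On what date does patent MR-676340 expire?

June 8, 2010

Base term: filing date + 15 years → 11 October 2009.
Appellate Stay Credit: +240 days → 8 June 2010.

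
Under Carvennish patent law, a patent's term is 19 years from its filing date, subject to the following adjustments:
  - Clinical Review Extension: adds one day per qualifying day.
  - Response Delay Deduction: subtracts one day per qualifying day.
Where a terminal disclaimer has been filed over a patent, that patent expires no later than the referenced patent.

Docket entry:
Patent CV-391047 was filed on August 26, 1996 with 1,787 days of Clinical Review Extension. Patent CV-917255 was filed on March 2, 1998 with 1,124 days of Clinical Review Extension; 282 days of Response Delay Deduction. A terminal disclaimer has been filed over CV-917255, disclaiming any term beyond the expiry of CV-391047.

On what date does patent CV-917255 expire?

June 22, 2019

Natural term of CV-917255:
  Base: filing + 19 years → 2 March 2017.
  Clinical Review Extension: +1124 days → 30 March 2020.
  Response Delay Deduction: −282 days → 22 June 2019.
Expiry of referenced patent CV-391047:
  Base: filing + 19 years → 26 August 2015.
  Clinical Review Extension: +1787 days → 17 July 2020.
Terminal disclaimer: CV-917255 expires on the earlier of 22 June 2019 and 17 July 2020.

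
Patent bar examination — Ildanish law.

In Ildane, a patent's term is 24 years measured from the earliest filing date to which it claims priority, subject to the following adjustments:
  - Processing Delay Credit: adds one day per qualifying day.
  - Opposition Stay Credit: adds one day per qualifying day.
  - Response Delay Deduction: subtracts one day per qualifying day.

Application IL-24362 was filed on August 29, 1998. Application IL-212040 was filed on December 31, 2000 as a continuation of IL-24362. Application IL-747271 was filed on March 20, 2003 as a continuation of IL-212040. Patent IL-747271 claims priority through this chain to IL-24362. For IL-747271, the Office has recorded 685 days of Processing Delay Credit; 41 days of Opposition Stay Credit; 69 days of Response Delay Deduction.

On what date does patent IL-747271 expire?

Earliest priority filing: 29 August 1998.
Base term: 29 August 1998 + 24 years → 29 August 2022.
Processing Delay Credit: +685 days → 14 July 2024.
Opposition Stay Credit: +41 days → 24 August 2024.
Response Delay Deduction: −69 days → 16 June 2024.

June 16, 2024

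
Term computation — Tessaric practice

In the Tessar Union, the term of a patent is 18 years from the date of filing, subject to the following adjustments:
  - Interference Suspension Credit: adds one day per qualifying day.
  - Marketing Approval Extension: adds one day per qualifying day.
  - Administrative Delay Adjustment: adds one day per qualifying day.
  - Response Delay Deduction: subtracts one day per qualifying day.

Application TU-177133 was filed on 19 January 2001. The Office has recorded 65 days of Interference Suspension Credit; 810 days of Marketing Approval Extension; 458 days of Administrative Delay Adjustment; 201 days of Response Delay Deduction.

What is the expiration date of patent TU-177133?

Base term: filing date + 18 years → 19 January 2019.
Interference Suspension Credit: +65 days → 25 March 2019.
Marketing Approval Extension: +810 days → 12 June 2021.
Administrative Delay Adjustment: +458 days → 13 September 2022.
Response Delay Deduction: −201 days → 24 February 2022.

2022-02-24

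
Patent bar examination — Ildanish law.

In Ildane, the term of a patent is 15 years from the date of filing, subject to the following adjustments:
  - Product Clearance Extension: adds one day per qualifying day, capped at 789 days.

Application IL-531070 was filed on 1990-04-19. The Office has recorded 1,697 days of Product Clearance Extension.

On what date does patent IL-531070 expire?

2007-06-17

Base term: filing date + 15 years → 19 April 2005.
Product Clearance Extension: 1697 days claimed exceeds the 789-day cap, so +789 days → 17 June 2007.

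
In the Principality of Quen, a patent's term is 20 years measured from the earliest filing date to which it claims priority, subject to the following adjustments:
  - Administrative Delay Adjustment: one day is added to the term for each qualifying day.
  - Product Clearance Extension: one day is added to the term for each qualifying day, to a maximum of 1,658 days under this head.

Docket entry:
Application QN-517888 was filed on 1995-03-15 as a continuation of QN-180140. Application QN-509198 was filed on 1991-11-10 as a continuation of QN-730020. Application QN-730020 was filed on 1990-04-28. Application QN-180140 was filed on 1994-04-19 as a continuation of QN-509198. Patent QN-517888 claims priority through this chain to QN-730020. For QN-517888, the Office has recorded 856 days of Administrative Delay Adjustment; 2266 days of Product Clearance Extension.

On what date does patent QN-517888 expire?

March 16, 2017

Earliest priority filing: 28 April 1990.
Base term: 28 April 1990 + 20 years → 28 April 2010.
Administrative Delay Adjustment: +856 days → 31 August 2012.
Product Clearance Extension: 2266 days claimed exceeds the 1658-day cap, so +1658 days → 16 March 2017.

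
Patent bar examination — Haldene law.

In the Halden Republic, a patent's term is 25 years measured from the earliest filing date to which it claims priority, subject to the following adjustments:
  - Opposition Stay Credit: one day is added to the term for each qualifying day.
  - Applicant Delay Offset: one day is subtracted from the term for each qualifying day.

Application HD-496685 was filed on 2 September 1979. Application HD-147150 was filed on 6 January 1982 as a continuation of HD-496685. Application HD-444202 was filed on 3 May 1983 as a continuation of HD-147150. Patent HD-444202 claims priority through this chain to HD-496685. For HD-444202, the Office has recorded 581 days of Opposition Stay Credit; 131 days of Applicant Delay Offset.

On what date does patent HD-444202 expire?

November 26, 2005

Earliest priority filing: 2 September 1979.
Base term: 2 September 1979 + 25 years → 2 September 2004.
Opposition Stay Credit: +581 days → 6 April 2006.
Applicant Delay Offset: −131 days → 26 November 2005.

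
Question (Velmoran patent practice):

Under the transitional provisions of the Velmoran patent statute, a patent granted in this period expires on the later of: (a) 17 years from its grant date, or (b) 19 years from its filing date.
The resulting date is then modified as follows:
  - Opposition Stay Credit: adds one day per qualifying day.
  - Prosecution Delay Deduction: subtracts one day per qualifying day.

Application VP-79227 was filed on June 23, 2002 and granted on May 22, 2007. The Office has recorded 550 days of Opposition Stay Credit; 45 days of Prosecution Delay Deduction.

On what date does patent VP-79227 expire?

2025-10-09

(a) grant + 17 years → 22 May 2024.
(b) filing + 19 years → 23 June 2021.
Later of the two: 22 May 2024.
Opposition Stay Credit: +550 days → 23 November 2025.
Prosecution Delay Deduction: −45 days → 9 October 2025.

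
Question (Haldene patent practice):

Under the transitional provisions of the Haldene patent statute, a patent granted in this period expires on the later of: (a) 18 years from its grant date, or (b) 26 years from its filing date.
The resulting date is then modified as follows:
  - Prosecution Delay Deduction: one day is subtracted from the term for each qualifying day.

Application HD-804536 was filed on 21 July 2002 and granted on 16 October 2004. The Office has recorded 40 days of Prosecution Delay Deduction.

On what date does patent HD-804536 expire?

(a) grant + 18 years → 16 October 2022.
(b) filing + 26 years → 21 July 2028.
Later of the two: 21 July 2028.
Prosecution Delay Deduction: −40 days → 11 June 2028.

June 11, 2028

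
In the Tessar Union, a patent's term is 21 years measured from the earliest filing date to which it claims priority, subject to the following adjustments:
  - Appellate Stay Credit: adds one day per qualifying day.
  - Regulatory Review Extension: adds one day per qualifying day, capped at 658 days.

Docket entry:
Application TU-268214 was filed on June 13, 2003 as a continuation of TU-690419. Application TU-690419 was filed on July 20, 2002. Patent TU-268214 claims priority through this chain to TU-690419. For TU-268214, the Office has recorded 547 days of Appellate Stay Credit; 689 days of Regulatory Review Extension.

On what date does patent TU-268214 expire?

Earliest priority filing: 20 July 2002.
Base term: 20 July 2002 + 21 years → 20 July 2023.
Appellate Stay Credit: +547 days → 17 January 2025.
Regulatory Review Extension: 689 days claimed exceeds the 658-day cap, so +658 days → 6 November 2026.

2026-11-06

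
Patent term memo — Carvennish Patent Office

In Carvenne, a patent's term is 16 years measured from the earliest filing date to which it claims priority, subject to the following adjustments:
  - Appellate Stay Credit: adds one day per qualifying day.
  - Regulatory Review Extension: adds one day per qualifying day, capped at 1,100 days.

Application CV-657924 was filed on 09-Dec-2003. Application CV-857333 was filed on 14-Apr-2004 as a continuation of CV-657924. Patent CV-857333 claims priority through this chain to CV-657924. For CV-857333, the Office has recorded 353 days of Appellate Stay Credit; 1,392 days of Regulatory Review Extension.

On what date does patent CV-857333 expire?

Earliest priority filing: 9 December 2003.
Base term: 9 December 2003 + 16 years → 9 December 2019.
Appellate Stay Credit: +353 days → 26 November 2020.
Regulatory Review Extension: 1392 days claimed exceeds the 1100-day cap, so +1100 days → 1 December 2023.

December 1, 2023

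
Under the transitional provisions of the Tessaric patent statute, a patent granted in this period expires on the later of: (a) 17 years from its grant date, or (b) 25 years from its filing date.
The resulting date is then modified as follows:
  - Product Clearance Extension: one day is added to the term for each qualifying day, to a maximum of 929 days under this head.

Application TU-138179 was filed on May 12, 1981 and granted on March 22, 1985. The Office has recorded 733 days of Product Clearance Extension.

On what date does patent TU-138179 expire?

(a) grant + 17 years → 22 March 2002.
(b) filing + 25 years → 12 May 2006.
Later of the two: 12 May 2006.
Product Clearance Extension: 733 days (within the 929-day cap) → +733 days → 14 May 2008.

May 14, 2008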